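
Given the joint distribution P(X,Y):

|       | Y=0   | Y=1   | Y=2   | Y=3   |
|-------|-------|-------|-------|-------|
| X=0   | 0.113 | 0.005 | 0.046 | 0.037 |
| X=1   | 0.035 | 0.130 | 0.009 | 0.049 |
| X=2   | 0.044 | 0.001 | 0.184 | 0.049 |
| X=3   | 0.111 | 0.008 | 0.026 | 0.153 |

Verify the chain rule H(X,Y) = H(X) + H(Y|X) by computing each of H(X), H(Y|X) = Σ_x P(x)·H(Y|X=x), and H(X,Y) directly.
H(X) = 1.9819 bits, H(Y|X) = 1.4482 bits, H(X,Y) = 3.4301 bits

Marginal of X (row sums):
  P(X=0) = 0.113 + 0.005 + 0.046 + 0.037 = 0.201
  P(X=1) = 0.035 + 0.130 + 0.009 + 0.049 = 0.223
  P(X=2) = 0.044 + 0.001 + 0.184 + 0.049 = 0.278
  P(X=3) = 0.111 + 0.008 + 0.026 + 0.153 = 0.298
H(X) = -[0.201·log₂(0.201) + 0.223·log₂(0.223) + 0.278·log₂(0.278) + 0.298·log₂(0.298)]
  = 0.46526 + 0.48277 + 0.51342 + 0.52049 = 1.9819 bits

H(Y|X) = Σ_x P(x)·H(Y|X=x):
  X=0: P(X=0) = 0.201, P(Y|X=0) = (113/201, 5/201, 46/201, 37/201) → H(Y|X=0) = 1.53601
  X=1: P(X=1) = 0.223, P(Y|X=1) = (35/223, 130/223, 9/223, 49/223) → H(Y|X=1) = 1.54044
  X=2: P(X=2) = 0.278, P(Y|X=2) = (22/139, 1/278, 92/139, 49/278) → H(Y|X=2) = 1.28559
  X=3: P(X=3) = 0.298, P(Y|X=3) = (111/298, 4/149, 13/149, 153/298) → H(Y|X=3) = 1.47161
H(Y|X) = 0.201·1.53601 + 0.223·1.54044 + 0.278·1.28559 + 0.298·1.47161 = 1.4482 bits

H(X,Y) = -Σ_{x,y} P(x,y) log₂ P(x,y). Per-cell terms -P(x,y)·log₂P(x,y):
  X=0: 0.35545, 0.03822, 0.20434, 0.17598
  X=1: 0.16928, 0.38264, 0.06116, 0.21320
  X=2: 0.19828, 0.00997, 0.44937, 0.21320
  X=3: 0.35202, 0.05573, 0.13690, 0.41438
Sum of the 16 terms: H(X,Y) = 3.4301 bits

Chain rule check:
  H(X) + H(Y|X) = 1.9819 + 1.4482 = 3.4301 bits
  H(X,Y) = 3.4301 bits
✓ Chain rule verified.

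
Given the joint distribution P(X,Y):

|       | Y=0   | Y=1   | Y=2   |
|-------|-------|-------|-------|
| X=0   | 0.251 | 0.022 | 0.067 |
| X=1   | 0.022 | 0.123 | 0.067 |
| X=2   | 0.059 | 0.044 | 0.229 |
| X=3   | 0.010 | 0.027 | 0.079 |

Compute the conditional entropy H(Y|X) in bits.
1.1676 bits

H(Y|X) = H(X,Y) - H(X)

H(X,Y) = -Σ_{x,y} P(x,y) log₂ P(x,y). Per-cell terms -P(x,y)·log₂P(x,y):
  X=0: 0.500554, 0.121140, 0.261280
  X=1: 0.121140, 0.371862, 0.261280
  X=2: 0.240905, 0.198280, 0.486987
  X=3: 0.066439, 0.140694, 0.289298
Sum of the 12 terms: H(X,Y) = 3.05986 bits

Marginal of X (row sums):
  P(X=0) = 0.251 + 0.022 + 0.067 = 0.340
  P(X=1) = 0.022 + 0.123 + 0.067 = 0.212
  P(X=2) = 0.059 + 0.044 + 0.229 = 0.332
  P(X=3) = 0.010 + 0.027 + 0.079 = 0.116
H(X) = -[0.340·log₂(0.340) + 0.212·log₂(0.212) + 0.332·log₂(0.332) + 0.116·log₂(0.116)]
  = 0.529174 + 0.474427 + 0.528127 + 0.360505 = 1.89223 bits

H(Y|X) = H(X,Y) - H(X) = 3.05986 - 1.89223 = 1.1676 bits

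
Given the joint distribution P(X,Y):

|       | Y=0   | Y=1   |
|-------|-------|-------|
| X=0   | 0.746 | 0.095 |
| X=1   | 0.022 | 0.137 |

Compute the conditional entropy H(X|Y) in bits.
0.3705 bits

H(X|Y) = H(X,Y) - H(Y)

H(X,Y) = -Σ_{x,y} P(x,y) log₂ P(x,y). Per-cell terms -P(x,y)·log₂P(x,y):
  X=0: 0.3154, 0.3226
  X=1: 0.1211, 0.3929
Sum of the 4 terms: H(X,Y) = 1.1520 bits

Marginal of Y (column sums):
  P(Y=0) = 0.746 + 0.022 = 0.768
  P(Y=1) = 0.095 + 0.137 = 0.232
H(Y) = -[0.768·log₂(0.768) + 0.232·log₂(0.232)]
  = 0.2925 + 0.4890 = 0.7815 bits

H(X|Y) = H(X,Y) - H(Y) = 1.1520 - 0.7815 = 0.3705 bits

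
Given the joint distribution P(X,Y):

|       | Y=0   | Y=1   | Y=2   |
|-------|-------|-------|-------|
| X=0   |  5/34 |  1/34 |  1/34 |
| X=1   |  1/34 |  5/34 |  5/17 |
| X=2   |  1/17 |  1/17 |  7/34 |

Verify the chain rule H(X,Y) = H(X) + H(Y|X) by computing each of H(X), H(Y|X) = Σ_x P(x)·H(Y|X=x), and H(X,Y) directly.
H(X) = 1.5079 bits, H(Y|X) = 1.2240 bits, H(X,Y) = 2.7319 bits

Marginal of X (row sums):
  P(X=0) = 5/34 + 1/34 + 1/34 = 7/34
  P(X=1) = 1/34 + 5/34 + 5/17 = 8/17
  P(X=2) = 1/17 + 1/17 + 7/34 = 11/34
H(X) = -[(7/34)·log₂(7/34) + (8/17)·log₂(8/17) + (11/34)·log₂(11/34)]
  = 0.46943 + 0.51175 + 0.52672 = 1.5079 bits

H(Y|X) = Σ_x P(x)·H(Y|X=x):
  X=0: P(X=0) = 7/34, P(Y|X=0) = (5/7, 1/7, 1/7) → H(Y|X=0) = 1.14883
  X=1: P(X=1) = 8/17, P(Y|X=1) = (1/16, 5/16, 5/8) → H(Y|X=1) = 1.19819
  X=2: P(X=2) = 11/34, P(Y|X=2) = (2/11, 2/11, 7/11) → H(Y|X=2) = 1.30930
H(Y|X) = (7/34)·1.14883 + (8/17)·1.19819 + (11/34)·1.30930 = 1.2240 bits

H(X,Y) = -Σ_{x,y} P(x,y) log₂ P(x,y). Per-cell terms -P(x,y)·log₂P(x,y):
  X=0: 0.40670, 0.14963, 0.14963
  X=1: 0.14963, 0.40670, 0.51927
  X=2: 0.24044, 0.24044, 0.46943
Sum of the 9 terms: H(X,Y) = 2.7319 bits

Chain rule check:
  H(X) + H(Y|X) = 1.5079 + 1.2240 = 2.7319 bits
  H(X,Y) = 2.7319 bits
✓ Chain rule verified.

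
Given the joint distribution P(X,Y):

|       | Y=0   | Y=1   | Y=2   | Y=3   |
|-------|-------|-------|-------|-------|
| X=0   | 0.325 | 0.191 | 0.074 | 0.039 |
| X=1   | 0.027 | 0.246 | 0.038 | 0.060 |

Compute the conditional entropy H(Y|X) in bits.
1.5535 bits

H(Y|X) = H(X,Y) - H(X)

H(X,Y) = -Σ_{x,y} P(x,y) log₂ P(x,y). Per-cell terms -P(x,y)·log₂P(x,y):
  X=0: 0.5270, 0.4562, 0.2780, 0.1825
  X=1: 0.1407, 0.4977, 0.1793, 0.2435
Sum of the 8 terms: H(X,Y) = 2.5049 bits

Marginal of X (row sums):
  P(X=0) = 0.325 + 0.191 + 0.074 + 0.039 = 0.629
  P(X=1) = 0.027 + 0.246 + 0.038 + 0.060 = 0.371
H(X) = -[0.629·log₂(0.629) + 0.371·log₂(0.371)]
  = 0.4207 + 0.5307 = 0.9514 bits

H(Y|X) = H(X,Y) - H(X) = 2.5049 - 0.9514 = 1.5535 bits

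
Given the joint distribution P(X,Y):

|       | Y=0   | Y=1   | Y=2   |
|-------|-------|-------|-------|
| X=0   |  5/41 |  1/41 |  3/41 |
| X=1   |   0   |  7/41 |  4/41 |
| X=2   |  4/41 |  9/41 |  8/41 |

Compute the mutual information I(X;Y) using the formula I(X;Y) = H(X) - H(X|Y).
0.2137 bits

I(X;Y) = H(X) - H(X|Y)

Marginal of X (row sums):
  P(X=0) = 5/41 + 1/41 + 3/41 = 9/41
  P(X=1) = 0 + 7/41 + 4/41 = 11/41
  P(X=2) = 4/41 + 9/41 + 8/41 = 21/41
H(X) = -[(9/41)·log₂(9/41) + (11/41)·log₂(11/41) + (21/41)·log₂(21/41)]
  = 0.480211 + 0.509252 + 0.494388 = 1.483851 bits

Marginal of Y (column sums):
  P(Y=0) = 5/41 + 0 + 4/41 = 9/41
  P(Y=1) = 1/41 + 7/41 + 9/41 = 17/41
  P(Y=2) = 3/41 + 4/41 + 8/41 = 15/41
H(X|Y) = Σ_y P(y)·H(X|Y=y):
  Y=0: P(Y=0) = 9/41, P(X|Y=0) = (5/9, 0, 4/9) → H(X|Y=0) = 0.991076
  Y=1: P(Y=1) = 17/41, P(X|Y=1) = (1/17, 7/17, 9/17) → H(X|Y=1) = 1.253298
  Y=2: P(Y=2) = 15/41, P(X|Y=2) = (1/5, 4/15, 8/15) → H(X|Y=2) = 1.456565
H(X|Y) = (9/41)·0.991076 + (17/41)·1.253298 + (15/41)·1.456565 = 1.270103 bits

I(X;Y) = H(X) - H(X|Y) = 1.483851 - 1.270103 = 0.2137 bits

Cross-check via I(X;Y) = H(X) + H(Y) - H(X,Y): computing H(Y) from the column sums and H(X,Y) from the 9 cells in the same way gives H(Y) = 1.537563 bits and H(X,Y) = 2.807666 bits, so
I(X;Y) = 1.483851 + 1.537563 - 2.807666 = 0.2137 bits ✓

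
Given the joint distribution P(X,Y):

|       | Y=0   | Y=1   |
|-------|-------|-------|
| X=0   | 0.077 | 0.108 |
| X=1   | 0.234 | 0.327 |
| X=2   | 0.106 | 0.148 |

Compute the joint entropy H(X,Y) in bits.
2.4004 bits

H(X,Y) = -Σ_{x,y} P(x,y) log₂ P(x,y). Per-cell terms -P(x,y)·log₂P(x,y):
  X=0: 0.28482, 0.34678
  X=1: 0.49033, 0.52733
  X=2: 0.34321, 0.40794
Sum of the 6 terms: H(X,Y) = 2.4004 bits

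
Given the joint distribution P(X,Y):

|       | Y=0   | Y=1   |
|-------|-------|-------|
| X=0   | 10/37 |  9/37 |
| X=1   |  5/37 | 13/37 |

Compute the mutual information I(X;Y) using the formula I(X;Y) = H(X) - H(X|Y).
0.0469 bits

I(X;Y) = H(X) - H(X|Y)

Marginal of X (row sums):
  P(X=0) = 10/37 + 9/37 = 19/37
  P(X=1) = 5/37 + 13/37 = 18/37
H(X) = -[(19/37)·log₂(19/37) + (18/37)·log₂(18/37)]
  = 0.4938 + 0.5057 = 0.9995 bits

Marginal of Y (column sums):
  P(Y=0) = 10/37 + 5/37 = 15/37
  P(Y=1) = 9/37 + 13/37 = 22/37
H(X|Y) = Σ_y P(y)·H(X|Y=y):
  Y=0: P(Y=0) = 15/37, P(X|Y=0) = (2/3, 1/3) → H(X|Y=0) = 0.9183
  Y=1: P(Y=1) = 22/37, P(X|Y=1) = (9/22, 13/22) → H(X|Y=1) = 0.9760
H(X|Y) = (15/37)·0.9183 + (22/37)·0.9760 = 0.9526 bits

I(X;Y) = H(X) - H(X|Y) = 0.9995 - 0.9526 = 0.0469 bits

Cross-check via I(X;Y) = H(X) + H(Y) - H(X,Y): computing H(Y) from the column sums and H(X,Y) from the 4 cells in the same way gives H(Y) = 0.9740 bits and H(X,Y) = 1.9266 bits, so
I(X;Y) = 0.9995 + 0.9740 - 1.9266 = 0.0469 bits ✓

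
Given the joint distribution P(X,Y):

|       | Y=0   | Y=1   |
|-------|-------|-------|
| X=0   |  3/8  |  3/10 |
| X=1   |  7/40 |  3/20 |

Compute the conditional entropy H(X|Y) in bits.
0.9095 bits

H(X|Y) = H(X,Y) - H(Y)

H(X,Y) = -Σ_{x,y} P(x,y) log₂ P(x,y). Per-cell terms -P(x,y)·log₂P(x,y):
  X=0: 0.5306, 0.5211
  X=1: 0.4401, 0.4105
Sum of the 4 terms: H(X,Y) = 1.9023 bits

Marginal of Y (column sums):
  P(Y=0) = 3/8 + 7/40 = 11/20
  P(Y=1) = 3/10 + 3/20 = 9/20
H(Y) = -[(11/20)·log₂(11/20) + (9/20)·log₂(9/20)]
  = 0.4744 + 0.5184 = 0.9928 bits

H(X|Y) = H(X,Y) - H(Y) = 1.9023 - 0.9928 = 0.9095 bits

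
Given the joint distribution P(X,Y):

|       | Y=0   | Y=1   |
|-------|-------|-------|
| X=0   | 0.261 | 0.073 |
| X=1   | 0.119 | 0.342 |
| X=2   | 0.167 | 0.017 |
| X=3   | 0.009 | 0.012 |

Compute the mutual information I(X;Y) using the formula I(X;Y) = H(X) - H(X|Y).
0.2556 bits

I(X;Y) = H(X) - H(X|Y)

Marginal of X (row sums):
  P(X=0) = 0.261 + 0.073 = 0.334
  P(X=1) = 0.119 + 0.342 = 0.461
  P(X=2) = 0.167 + 0.017 = 0.184
  P(X=3) = 0.009 + 0.012 = 0.021
H(X) = -[0.334·log₂(0.334) + 0.461·log₂(0.461) + 0.184·log₂(0.184) + 0.021·log₂(0.021)]
  = 0.5284 + 0.5150 + 0.4494 + 0.1170 = 1.6098 bits

Marginal of Y (column sums):
  P(Y=0) = 0.261 + 0.119 + 0.167 + 0.009 = 0.556
  P(Y=1) = 0.073 + 0.342 + 0.017 + 0.012 = 0.444
H(X|Y) = Σ_y P(y)·H(X|Y=y):
  Y=0: P(Y=0) = 0.556, P(X|Y=0) = (261/556, 119/556, 167/556, 9/556) → H(X|Y=0) = 1.6057
  Y=1: P(Y=1) = 0.444, P(X|Y=1) = (73/444, 57/74, 17/444, 1/37) → H(X|Y=1) = 1.0393
H(X|Y) = 0.556·1.6057 + 0.444·1.0393 = 1.3542 bits

I(X;Y) = H(X) - H(X|Y) = 1.6098 - 1.3542 = 0.2556 bits

Cross-check via I(X;Y) = H(X) + H(Y) - H(X,Y): computing H(Y) from the column sums and H(X,Y) from the 8 cells in the same way gives H(Y) = 0.9909 bits and H(X,Y) = 2.3451 bits, so
I(X;Y) = 1.6098 + 0.9909 - 2.3451 = 0.2556 bits ✓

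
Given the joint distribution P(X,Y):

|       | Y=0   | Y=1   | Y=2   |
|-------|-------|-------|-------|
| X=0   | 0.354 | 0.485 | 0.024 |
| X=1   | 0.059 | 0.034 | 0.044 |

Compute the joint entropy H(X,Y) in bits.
1.7709 bits

H(X,Y) = -Σ_{x,y} P(x,y) log₂ P(x,y). Per-cell terms -P(x,y)·log₂P(x,y):
  X=0: 0.5304, 0.5063, 0.1291
  X=1: 0.2409, 0.1659, 0.1983
Sum of the 6 terms: H(X,Y) = 1.7709 bits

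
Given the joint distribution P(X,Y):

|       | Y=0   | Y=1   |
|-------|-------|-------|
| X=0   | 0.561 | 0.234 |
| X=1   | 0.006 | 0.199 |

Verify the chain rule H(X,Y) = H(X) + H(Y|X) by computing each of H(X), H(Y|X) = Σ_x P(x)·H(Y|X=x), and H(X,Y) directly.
H(X) = 0.7318 bits, H(Y|X) = 0.7341 bits, H(X,Y) = 1.4659 bits

Marginal of X (row sums):
  P(X=0) = 0.561 + 0.234 = 0.795
  P(X=1) = 0.006 + 0.199 = 0.205
H(X) = -[0.795·log₂(0.795) + 0.205·log₂(0.205)]
  = 0.26312 + 0.46869 = 0.7318 bits

H(Y|X) = Σ_x P(x)·H(Y|X=x):
  X=0: P(X=0) = 0.795, P(Y|X=0) = (187/265, 78/265) → H(Y|X=0) = 0.87426
  X=1: P(X=1) = 0.205, P(Y|X=1) = (6/205, 199/205) → H(Y|X=1) = 0.19071
H(Y|X) = 0.795·0.87426 + 0.205·0.19071 = 0.7341 bits

H(X,Y) = -Σ_{x,y} P(x,y) log₂ P(x,y). Per-cell terms -P(x,y)·log₂P(x,y):
  X=0: 0.46783, 0.49033
  X=1: 0.04428, 0.46350
Sum of the 4 terms: H(X,Y) = 1.4659 bits

Chain rule check:
  H(X) + H(Y|X) = 0.7318 + 0.7341 = 1.4659 bits
  H(X,Y) = 1.4659 bits
✓ Chain rule verified.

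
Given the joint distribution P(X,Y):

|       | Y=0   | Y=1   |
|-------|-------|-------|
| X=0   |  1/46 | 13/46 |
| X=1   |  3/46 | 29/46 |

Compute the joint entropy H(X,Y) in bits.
1.3118 bits

H(X,Y) = -Σ_{x,y} P(x,y) log₂ P(x,y). Per-cell terms -P(x,y)·log₂P(x,y):
  X=0: 0.1201, 0.5152
  X=1: 0.2569, 0.4196
Sum of the 4 terms: H(X,Y) = 1.3118 bits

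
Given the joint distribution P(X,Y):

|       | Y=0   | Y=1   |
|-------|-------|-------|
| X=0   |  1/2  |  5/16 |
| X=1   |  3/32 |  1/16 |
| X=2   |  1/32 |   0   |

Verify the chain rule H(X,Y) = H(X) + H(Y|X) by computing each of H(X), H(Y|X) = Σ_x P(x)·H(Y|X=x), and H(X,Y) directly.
H(X) = 0.8181 bits, H(Y|X) = 0.9327 bits, H(X,Y) = 1.7508 bits

Marginal of X (row sums):
  P(X=0) = 1/2 + 5/16 = 13/16
  P(X=1) = 3/32 + 1/16 = 5/32
  P(X=2) = 1/32 + 0 = 1/32
H(X) = -[(13/16)·log₂(13/16) + (5/32)·log₂(5/32) + (1/32)·log₂(1/32)]
  = 0.24339 + 0.41845 + 0.15625 = 0.8181 bits

H(Y|X) = Σ_x P(x)·H(Y|X=x):
  X=0: P(X=0) = 13/16, P(Y|X=0) = (8/13, 5/13) → H(Y|X=0) = 0.96124
  X=1: P(X=1) = 5/32, P(Y|X=1) = (3/5, 2/5) → H(Y|X=1) = 0.97095
  X=2: P(X=2) = 1/32, P(Y|X=2) = (1, 0) → H(Y|X=2) = 0.00000
H(Y|X) = (13/16)·0.96124 + (5/32)·0.97095 + (1/32)·0.00000 = 0.9327 bits

H(X,Y) = -Σ_{x,y} P(x,y) log₂ P(x,y). Per-cell terms -P(x,y)·log₂P(x,y):
  X=0: 0.50000, 0.52440
  X=1: 0.32016, 0.25000
  X=2: 0.15625, 0.00000
  (cells with P = 0 contribute 0)
Sum of the 6 terms: H(X,Y) = 1.7508 bits

Chain rule check:
  H(X) + H(Y|X) = 0.8181 + 0.9327 = 1.7508 bits
  H(X,Y) = 1.7508 bits
✓ Chain rule verified.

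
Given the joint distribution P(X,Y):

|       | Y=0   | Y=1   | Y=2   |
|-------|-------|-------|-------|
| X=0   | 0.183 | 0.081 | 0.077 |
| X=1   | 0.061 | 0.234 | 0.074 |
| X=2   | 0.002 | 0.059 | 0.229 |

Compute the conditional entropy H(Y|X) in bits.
1.2092 bits

H(Y|X) = H(X,Y) - H(X)

H(X,Y) = -Σ_{x,y} P(x,y) log₂ P(x,y). Per-cell terms -P(x,y)·log₂P(x,y):
  X=0: 0.4484, 0.2937, 0.2848
  X=1: 0.2461, 0.4903, 0.2780
  X=2: 0.0179, 0.2409, 0.4870
Sum of the 9 terms: H(X,Y) = 2.7871 bits

Marginal of X (row sums):
  P(X=0) = 0.183 + 0.081 + 0.077 = 0.341
  P(X=1) = 0.061 + 0.234 + 0.074 = 0.369
  P(X=2) = 0.002 + 0.059 + 0.229 = 0.290
H(X) = -[0.341·log₂(0.341) + 0.369·log₂(0.369) + 0.290·log₂(0.290)]
  = 0.5293 + 0.5307 + 0.5179 = 1.5779 bits

H(Y|X) = H(X,Y) - H(X) = 2.7871 - 1.5779 = 1.2092 bits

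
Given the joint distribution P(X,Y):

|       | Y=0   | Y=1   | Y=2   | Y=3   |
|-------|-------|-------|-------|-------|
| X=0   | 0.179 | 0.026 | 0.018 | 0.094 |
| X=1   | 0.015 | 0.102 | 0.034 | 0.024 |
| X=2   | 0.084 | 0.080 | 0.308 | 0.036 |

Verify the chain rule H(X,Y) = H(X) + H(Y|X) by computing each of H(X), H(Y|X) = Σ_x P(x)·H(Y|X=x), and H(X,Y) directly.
H(X) = 1.4618 bits, H(Y|X) = 1.5538 bits, H(X,Y) = 3.0156 bits

Marginal of X (row sums):
  P(X=0) = 0.179 + 0.026 + 0.018 + 0.094 = 0.317
  P(X=1) = 0.015 + 0.102 + 0.034 + 0.024 = 0.175
  P(X=2) = 0.084 + 0.080 + 0.308 + 0.036 = 0.508
H(X) = -[0.317·log₂(0.317) + 0.175·log₂(0.175) + 0.508·log₂(0.508)]
  = 0.52541 + 0.44005 + 0.49637 = 1.4618 bits

H(Y|X) = Σ_x P(x)·H(Y|X=x):
  X=0: P(X=0) = 0.317, P(Y|X=0) = (179/317, 26/317, 18/317, 94/317) → H(Y|X=0) = 1.51653
  X=1: P(X=1) = 0.175, P(Y|X=1) = (3/35, 102/175, 34/175, 24/175) → H(Y|X=1) = 1.61005
  X=2: P(X=2) = 0.508, P(Y|X=2) = (21/127, 20/127, 77/127, 9/127) → H(Y|X=2) = 1.55759
H(Y|X) = 0.317·1.51653 + 0.175·1.61005 + 0.508·1.55759 = 1.5538 bits

H(X,Y) = -Σ_{x,y} P(x,y) log₂ P(x,y). Per-cell terms -P(x,y)·log₂P(x,y):
  X=0: 0.44427, 0.13690, 0.10433, 0.32065
  X=1: 0.09088, 0.33592, 0.16586, 0.12914
  X=2: 0.30017, 0.29151, 0.52329, 0.17265
Sum of the 12 terms: H(X,Y) = 3.0156 bits

Chain rule check:
  H(X) + H(Y|X) = 1.4618 + 1.5538 = 3.0156 bits
  H(X,Y) = 3.0156 bits
✓ Chain rule verified.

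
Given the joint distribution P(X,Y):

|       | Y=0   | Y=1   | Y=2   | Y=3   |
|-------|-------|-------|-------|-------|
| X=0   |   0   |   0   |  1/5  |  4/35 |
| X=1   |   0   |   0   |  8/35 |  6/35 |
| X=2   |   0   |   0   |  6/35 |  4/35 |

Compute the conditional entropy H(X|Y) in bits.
1.5677 bits

H(X|Y) = H(X,Y) - H(Y)

H(X,Y) = -Σ_{x,y} P(x,y) log₂ P(x,y). Per-cell terms -P(x,y)·log₂P(x,y):
  X=0: 0.0000, 0.0000, 0.4644, 0.3576
  X=1: 0.0000, 0.0000, 0.4867, 0.4362
  X=2: 0.0000, 0.0000, 0.4362, 0.3576
  (cells with P = 0 contribute 0)
Sum of the 12 terms: H(X,Y) = 2.5387 bits

Marginal of Y (column sums):
  P(Y=0) = 0 + 0 + 0 = 0
  P(Y=1) = 0 + 0 + 0 = 0
  P(Y=2) = 1/5 + 8/35 + 6/35 = 3/5
  P(Y=3) = 4/35 + 6/35 + 4/35 = 2/5
H(Y) = -[(3/5)·log₂(3/5) + (2/5)·log₂(2/5)]   (outcomes with P = 0 contribute 0)
  = 0.4422 + 0.5288 = 0.9710 bits

H(X|Y) = H(X,Y) - H(Y) = 2.5387 - 0.9710 = 1.5677 bits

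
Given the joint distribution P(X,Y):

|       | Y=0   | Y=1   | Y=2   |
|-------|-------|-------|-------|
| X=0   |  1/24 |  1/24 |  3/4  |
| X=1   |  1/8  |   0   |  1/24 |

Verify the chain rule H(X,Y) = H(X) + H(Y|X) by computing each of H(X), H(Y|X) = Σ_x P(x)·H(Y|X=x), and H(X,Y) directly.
H(X) = 0.6500 bits, H(Y|X) = 0.6094 bits, H(X,Y) = 1.2594 bits

Marginal of X (row sums):
  P(X=0) = 1/24 + 1/24 + 3/4 = 5/6
  P(X=1) = 1/8 + 0 + 1/24 = 1/6
H(X) = -[(5/6)·log₂(5/6) + (1/6)·log₂(1/6)]
  = 0.21920 + 0.43083 = 0.6500 bits

H(Y|X) = Σ_x P(x)·H(Y|X=x):
  X=0: P(X=0) = 5/6, P(Y|X=0) = (1/20, 1/20, 9/10) → H(Y|X=0) = 0.56900
  X=1: P(X=1) = 1/6, P(Y|X=1) = (3/4, 0, 1/4) → H(Y|X=1) = 0.81128
H(Y|X) = (5/6)·0.56900 + (1/6)·0.81128 = 0.6094 bits

H(X,Y) = -Σ_{x,y} P(x,y) log₂ P(x,y). Per-cell terms -P(x,y)·log₂P(x,y):
  X=0: 0.19104, 0.19104, 0.31128
  X=1: 0.37500, 0.00000, 0.19104
  (cells with P = 0 contribute 0)
Sum of the 6 terms: H(X,Y) = 1.2594 bits

Chain rule check:
  H(X) + H(Y|X) = 0.6500 + 0.6094 = 1.2594 bits
  H(X,Y) = 1.2594 bits
✓ Chain rule verified.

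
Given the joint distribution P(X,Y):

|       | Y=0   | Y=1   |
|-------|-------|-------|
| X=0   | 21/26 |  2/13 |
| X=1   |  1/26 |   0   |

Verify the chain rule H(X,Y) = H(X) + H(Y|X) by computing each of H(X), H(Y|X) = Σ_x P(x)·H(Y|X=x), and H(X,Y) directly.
H(X) = 0.2352 bits, H(Y|X) = 0.6099 bits, H(X,Y) = 0.8451 bits

Marginal of X (row sums):
  P(X=0) = 21/26 + 2/13 = 25/26
  P(X=1) = 1/26 + 0 = 1/26
H(X) = -[(25/26)·log₂(25/26) + (1/26)·log₂(1/26)]
  = 0.05441 + 0.18079 = 0.2352 bits

H(Y|X) = Σ_x P(x)·H(Y|X=x):
  X=0: P(X=0) = 25/26, P(Y|X=0) = (21/25, 4/25) → H(Y|X=0) = 0.63431
  X=1: P(X=1) = 1/26, P(Y|X=1) = (1, 0) → H(Y|X=1) = 0.00000
H(Y|X) = (25/26)·0.63431 + (1/26)·0.00000 = 0.6099 bits

H(X,Y) = -Σ_{x,y} P(x,y) log₂ P(x,y). Per-cell terms -P(x,y)·log₂P(x,y):
  X=0: 0.24887, 0.41545
  X=1: 0.18079, 0.00000
  (cells with P = 0 contribute 0)
Sum of the 4 terms: H(X,Y) = 0.8451 bits

Chain rule check:
  H(X) + H(Y|X) = 0.2352 + 0.6099 = 0.8451 bits
  H(X,Y) = 0.8451 bits
✓ Chain rule verified.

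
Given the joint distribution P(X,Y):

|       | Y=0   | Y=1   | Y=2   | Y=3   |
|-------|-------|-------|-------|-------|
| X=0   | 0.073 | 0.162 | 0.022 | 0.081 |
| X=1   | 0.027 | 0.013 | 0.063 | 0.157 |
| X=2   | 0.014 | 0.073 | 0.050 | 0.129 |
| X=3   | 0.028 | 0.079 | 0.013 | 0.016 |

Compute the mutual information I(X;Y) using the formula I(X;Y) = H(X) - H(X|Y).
0.2209 bits

I(X;Y) = H(X) - H(X|Y)

Marginal of X (row sums):
  P(X=0) = 0.073 + 0.162 + 0.022 + 0.081 = 0.338
  P(X=1) = 0.027 + 0.013 + 0.063 + 0.157 = 0.260
  P(X=2) = 0.014 + 0.073 + 0.050 + 0.129 = 0.266
  P(X=3) = 0.028 + 0.079 + 0.013 + 0.016 = 0.136
H(X) = -[0.338·log₂(0.338) + 0.260·log₂(0.260) + 0.266·log₂(0.266) + 0.136·log₂(0.136)]
  = 0.5289 + 0.5053 + 0.5082 + 0.3915 = 1.9339 bits

Marginal of Y (column sums):
  P(Y=0) = 0.073 + 0.027 + 0.014 + 0.028 = 0.142
  P(Y=1) = 0.162 + 0.013 + 0.073 + 0.079 = 0.327
  P(Y=2) = 0.022 + 0.063 + 0.050 + 0.013 = 0.148
  P(Y=3) = 0.081 + 0.157 + 0.129 + 0.016 = 0.383
H(X|Y) = Σ_y P(y)·H(X|Y=y):
  Y=0: P(Y=0) = 0.142, P(X|Y=0) = (73/142, 27/142, 7/71, 14/71) → H(X|Y=0) = 1.7403
  Y=1: P(Y=1) = 0.327, P(X|Y=1) = (54/109, 13/327, 73/327, 79/327) → H(X|Y=1) = 1.6650
  Y=2: P(Y=2) = 0.148, P(X|Y=2) = (11/74, 63/148, 25/74, 13/148) → H(X|Y=2) = 1.7704
  Y=3: P(Y=3) = 0.383, P(X|Y=3) = (81/383, 157/383, 129/383, 16/383) → H(X|Y=3) = 1.7216
H(X|Y) = 0.142·1.7403 + 0.327·1.6650 + 0.148·1.7704 + 0.383·1.7216 = 1.7130 bits

I(X;Y) = H(X) - H(X|Y) = 1.9339 - 1.7130 = 0.2209 bits

Cross-check via I(X;Y) = H(X) + H(Y) - H(X,Y): computing H(Y) from the column sums and H(X,Y) from the 16 cells in the same way gives H(Y) = 1.8654 bits and H(X,Y) = 3.5784 bits, so
I(X;Y) = 1.9339 + 1.8654 - 3.5784 = 0.2209 bits ✓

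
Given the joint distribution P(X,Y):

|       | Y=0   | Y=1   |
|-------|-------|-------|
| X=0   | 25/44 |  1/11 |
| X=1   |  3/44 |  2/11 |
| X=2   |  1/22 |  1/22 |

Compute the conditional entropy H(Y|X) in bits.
0.6837 bits

H(Y|X) = H(X,Y) - H(X)

H(X,Y) = -Σ_{x,y} P(x,y) log₂ P(x,y). Per-cell terms -P(x,y)·log₂P(x,y):
  X=0: 0.46340, 0.31449
  X=1: 0.26417, 0.44717
  X=2: 0.20270, 0.20270
Sum of the 6 terms: H(X,Y) = 1.8946 bits

Marginal of X (row sums):
  P(X=0) = 25/44 + 1/11 = 29/44
  P(X=1) = 3/44 + 2/11 = 1/4
  P(X=2) = 1/22 + 1/22 = 1/11
H(X) = -[(29/44)·log₂(29/44) + (1/4)·log₂(1/4) + (1/11)·log₂(1/11)]
  = 0.39641 + 0.50000 + 0.31449 = 1.2109 bits

H(Y|X) = H(X,Y) - H(X) = 1.8946 - 1.2109 = 0.6837 bits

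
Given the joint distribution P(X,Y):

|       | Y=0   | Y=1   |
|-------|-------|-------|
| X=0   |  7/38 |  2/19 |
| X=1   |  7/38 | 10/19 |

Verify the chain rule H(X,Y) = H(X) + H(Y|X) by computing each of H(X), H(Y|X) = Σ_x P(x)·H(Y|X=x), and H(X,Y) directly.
H(X) = 0.8680 bits, H(Y|X) = 0.8604 bits, H(X,Y) = 1.7284 bits

Marginal of X (row sums):
  P(X=0) = 7/38 + 2/19 = 11/38
  P(X=1) = 7/38 + 10/19 = 27/38
H(X) = -[(11/38)·log₂(11/38) + (27/38)·log₂(27/38)]
  = 0.51772 + 0.35032 = 0.8680 bits

H(Y|X) = Σ_x P(x)·H(Y|X=x):
  X=0: P(X=0) = 11/38, P(Y|X=0) = (7/11, 4/11) → H(Y|X=0) = 0.94566
  X=1: P(X=1) = 27/38, P(Y|X=1) = (7/27, 20/27) → H(Y|X=1) = 0.82563
H(Y|X) = (11/38)·0.94566 + (27/38)·0.82563 = 0.8604 bits

H(X,Y) = -Σ_{x,y} P(x,y) log₂ P(x,y). Per-cell terms -P(x,y)·log₂P(x,y):
  X=0: 0.44958, 0.34189
  X=1: 0.44958, 0.48737
Sum of the 4 terms: H(X,Y) = 1.7284 bits

Chain rule check:
  H(X) + H(Y|X) = 0.8680 + 0.8604 = 1.7284 bits
  H(X,Y) = 1.7284 bits
✓ Chain rule verified.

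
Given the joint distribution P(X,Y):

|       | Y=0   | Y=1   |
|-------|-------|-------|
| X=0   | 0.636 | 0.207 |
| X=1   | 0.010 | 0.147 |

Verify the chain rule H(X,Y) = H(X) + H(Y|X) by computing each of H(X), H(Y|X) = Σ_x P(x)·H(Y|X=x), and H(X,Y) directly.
H(X) = 0.6271 bits, H(Y|X) = 0.7316 bits, H(X,Y) = 1.3587 bits

Marginal of X (row sums):
  P(X=0) = 0.636 + 0.207 = 0.843
  P(X=1) = 0.010 + 0.147 = 0.157
H(X) = -[0.843·log₂(0.843) + 0.157·log₂(0.157)]
  = 0.20771 + 0.41937 = 0.6271 bits

H(Y|X) = Σ_x P(x)·H(Y|X=x):
  X=0: P(X=0) = 0.843, P(Y|X=0) = (212/281, 69/281) → H(Y|X=0) = 0.80415
  X=1: P(X=1) = 0.157, P(Y|X=1) = (10/157, 147/157) → H(Y|X=1) = 0.34194
H(Y|X) = 0.843·0.80415 + 0.157·0.34194 = 0.7316 bits

H(X,Y) = -Σ_{x,y} P(x,y) log₂ P(x,y). Per-cell terms -P(x,y)·log₂P(x,y):
  X=0: 0.41525, 0.47037
  X=1: 0.06644, 0.40662
Sum of the 4 terms: H(X,Y) = 1.3587 bits

Chain rule check:
  H(X) + H(Y|X) = 0.6271 + 0.7316 = 1.3587 bits
  H(X,Y) = 1.3587 bits
✓ Chain rule verified.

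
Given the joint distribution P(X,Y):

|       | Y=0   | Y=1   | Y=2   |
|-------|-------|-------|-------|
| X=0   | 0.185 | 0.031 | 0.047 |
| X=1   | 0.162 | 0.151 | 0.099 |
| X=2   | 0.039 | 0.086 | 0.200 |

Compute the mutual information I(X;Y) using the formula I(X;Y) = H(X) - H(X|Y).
0.1979 bits

I(X;Y) = H(X) - H(X|Y)

Marginal of X (row sums):
  P(X=0) = 0.185 + 0.031 + 0.047 = 0.263
  P(X=1) = 0.162 + 0.151 + 0.099 = 0.412
  P(X=2) = 0.039 + 0.086 + 0.200 = 0.325
H(X) = -[0.263·log₂(0.263) + 0.412·log₂(0.412) + 0.325·log₂(0.325)]
  = 0.50677 + 0.52706 + 0.52698 = 1.5608 bits

Marginal of Y (column sums):
  P(Y=0) = 0.185 + 0.162 + 0.039 = 0.386
  P(Y=1) = 0.031 + 0.151 + 0.086 = 0.268
  P(Y=2) = 0.047 + 0.099 + 0.200 = 0.346
H(X|Y) = Σ_y P(y)·H(X|Y=y):
  Y=0: P(Y=0) = 0.386, P(X|Y=0) = (185/386, 81/193, 39/386) → H(X|Y=0) = 1.36838
  Y=1: P(Y=1) = 0.268, P(X|Y=1) = (31/268, 151/268, 43/134) → H(X|Y=1) = 1.35251
  Y=2: P(Y=2) = 0.346, P(X|Y=2) = (47/346, 99/346, 100/173) → H(X|Y=2) = 1.36485
H(X|Y) = 0.386·1.36838 + 0.268·1.35251 + 0.346·1.36485 = 1.3629 bits

I(X;Y) = H(X) - H(X|Y) = 1.5608 - 1.3629 = 0.1979 bits

Cross-check via I(X;Y) = H(X) + H(Y) - H(X,Y): computing H(Y) from the column sums and H(X,Y) from the 9 cells in the same way gives H(Y) = 1.5690 bits and H(X,Y) = 2.9319 bits, so
I(X;Y) = 1.5608 + 1.5690 - 2.9319 = 0.1979 bits ✓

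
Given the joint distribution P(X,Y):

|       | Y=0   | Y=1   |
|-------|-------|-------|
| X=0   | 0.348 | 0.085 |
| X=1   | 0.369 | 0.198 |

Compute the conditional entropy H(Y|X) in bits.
0.8386 bits

H(Y|X) = H(X,Y) - H(X)

H(X,Y) = -Σ_{x,y} P(x,y) log₂ P(x,y). Per-cell terms -P(x,y)·log₂P(x,y):
  X=0: 0.52995, 0.30229
  X=1: 0.53074, 0.46261
Sum of the 4 terms: H(X,Y) = 1.8256 bits

Marginal of X (row sums):
  P(X=0) = 0.348 + 0.085 = 0.433
  P(X=1) = 0.369 + 0.198 = 0.567
H(X) = -[0.433·log₂(0.433) + 0.567·log₂(0.567)]
  = 0.52287 + 0.46413 = 0.9870 bits

H(Y|X) = H(X,Y) - H(X) = 1.8256 - 0.9870 = 0.8386 bits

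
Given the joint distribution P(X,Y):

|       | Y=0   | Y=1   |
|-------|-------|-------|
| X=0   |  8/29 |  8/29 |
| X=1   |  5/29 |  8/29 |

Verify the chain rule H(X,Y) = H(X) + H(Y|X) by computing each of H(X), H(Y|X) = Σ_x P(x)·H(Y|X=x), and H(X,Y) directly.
H(X) = 0.9923 bits, H(Y|X) = 0.9826 bits, H(X,Y) = 1.9749 bits

Marginal of X (row sums):
  P(X=0) = 8/29 + 8/29 = 16/29
  P(X=1) = 5/29 + 8/29 = 13/29
H(X) = -[(16/29)·log₂(16/29) + (13/29)·log₂(13/29)]
  = 0.47337 + 0.51890 = 0.9923 bits

H(Y|X) = Σ_x P(x)·H(Y|X=x):
  X=0: P(X=0) = 16/29, P(Y|X=0) = (1/2, 1/2) → H(Y|X=0) = 1.00000
  X=1: P(X=1) = 13/29, P(Y|X=1) = (5/13, 8/13) → H(Y|X=1) = 0.96124
H(Y|X) = (16/29)·1.00000 + (13/29)·0.96124 = 0.9826 bits

H(X,Y) = -Σ_{x,y} P(x,y) log₂ P(x,y). Per-cell terms -P(x,y)·log₂P(x,y):
  X=0: 0.51255, 0.51255
  X=1: 0.43725, 0.51255
Sum of the 4 terms: H(X,Y) = 1.9749 bits

Chain rule check:
  H(X) + H(Y|X) = 0.9923 + 0.9826 = 1.9749 bits
  H(X,Y) = 1.9749 bits
✓ Chain rule verified.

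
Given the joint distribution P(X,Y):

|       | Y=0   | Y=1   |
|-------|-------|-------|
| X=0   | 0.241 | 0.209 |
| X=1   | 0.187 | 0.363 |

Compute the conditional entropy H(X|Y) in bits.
0.9648 bits

H(X|Y) = H(X,Y) - H(Y)

H(X,Y) = -Σ_{x,y} P(x,y) log₂ P(x,y). Per-cell terms -P(x,y)·log₂P(x,y):
  X=0: 0.49475, 0.47201
  X=1: 0.45233, 0.53069
Sum of the 4 terms: H(X,Y) = 1.9498 bits

Marginal of Y (column sums):
  P(Y=0) = 0.241 + 0.187 = 0.428
  P(Y=1) = 0.209 + 0.363 = 0.572
H(Y) = -[0.428·log₂(0.428) + 0.572·log₂(0.572)]
  = 0.52401 + 0.46098 = 0.9850 bits

H(X|Y) = H(X,Y) - H(Y) = 1.9498 - 0.9850 = 0.9648 bits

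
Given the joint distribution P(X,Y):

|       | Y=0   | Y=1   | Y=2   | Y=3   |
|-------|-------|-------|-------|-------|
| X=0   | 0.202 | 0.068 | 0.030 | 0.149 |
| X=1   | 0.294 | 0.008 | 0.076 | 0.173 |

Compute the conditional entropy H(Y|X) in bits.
1.5938 bits

H(Y|X) = H(X,Y) - H(X)

H(X,Y) = -Σ_{x,y} P(x,y) log₂ P(x,y). Per-cell terms -P(x,y)·log₂P(x,y):
  X=0: 0.46613, 0.26373, 0.15177, 0.40925
  X=1: 0.51924, 0.05573, 0.28256, 0.43789
Sum of the 8 terms: H(X,Y) = 2.5863 bits

Marginal of X (row sums):
  P(X=0) = 0.202 + 0.068 + 0.030 + 0.149 = 0.449
  P(X=1) = 0.294 + 0.008 + 0.076 + 0.173 = 0.551
H(X) = -[0.449·log₂(0.449) + 0.551·log₂(0.551)]
  = 0.51869 + 0.47379 = 0.9925 bits

H(Y|X) = H(X,Y) - H(X) = 2.5863 - 0.9925 = 1.5938 bits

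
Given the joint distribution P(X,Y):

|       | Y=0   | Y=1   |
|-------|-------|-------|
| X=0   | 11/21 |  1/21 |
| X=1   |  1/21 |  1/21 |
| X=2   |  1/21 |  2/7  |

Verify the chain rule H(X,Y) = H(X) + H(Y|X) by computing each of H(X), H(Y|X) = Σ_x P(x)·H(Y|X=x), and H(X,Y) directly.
H(X) = 1.3127 bits, H(Y|X) = 0.5289 bits, H(X,Y) = 1.8417 bits

Marginal of X (row sums):
  P(X=0) = 11/21 + 1/21 = 4/7
  P(X=1) = 1/21 + 1/21 = 2/21
  P(X=2) = 1/21 + 2/7 = 1/3
H(X) = -[(4/7)·log₂(4/7) + (2/21)·log₂(2/21) + (1/3)·log₂(1/3)]
  = 0.461346 + 0.323078 + 0.528321 = 1.3127 bits

H(Y|X) = Σ_x P(x)·H(Y|X=x):
  X=0: P(X=0) = 4/7, P(Y|X=0) = (11/12, 1/12) → H(Y|X=0) = 0.413817
  X=1: P(X=1) = 2/21, P(Y|X=1) = (1/2, 1/2) → H(Y|X=1) = 1.000000
  X=2: P(X=2) = 1/3, P(Y|X=2) = (1/7, 6/7) → H(Y|X=2) = 0.591673
H(Y|X) = (4/7)·0.413817 + (2/21)·1.000000 + (1/3)·0.591673 = 0.5289 bits

H(X,Y) = -Σ_{x,y} P(x,y) log₂ P(x,y). Per-cell terms -P(x,y)·log₂P(x,y):
  X=0: 0.488654, 0.209158
  X=1: 0.209158, 0.209158
  X=2: 0.209158, 0.516387
Sum of the 6 terms: H(X,Y) = 1.8417 bits

Chain rule check:
  H(X) + H(Y|X) = 1.3127 + 0.5289 = 1.8416 bits
  H(X,Y) = 1.8417 bits
✓ Chain rule verified (Δ = 0.0001 is 4-dp rounding noise: each of the three values was rounded independently).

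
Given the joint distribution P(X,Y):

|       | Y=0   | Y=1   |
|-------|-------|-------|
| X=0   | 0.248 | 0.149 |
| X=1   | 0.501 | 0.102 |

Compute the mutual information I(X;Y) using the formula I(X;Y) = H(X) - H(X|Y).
0.0384 bits

I(X;Y) = H(X) - H(X|Y)

Marginal of X (row sums):
  P(X=0) = 0.248 + 0.149 = 0.397
  P(X=1) = 0.501 + 0.102 = 0.603
H(X) = -[0.397·log₂(0.397) + 0.603·log₂(0.603)]
  = 0.52912 + 0.44005 = 0.96917 bits

Marginal of Y (column sums):
  P(Y=0) = 0.248 + 0.501 = 0.749
  P(Y=1) = 0.149 + 0.102 = 0.251
H(X|Y) = Σ_y P(y)·H(X|Y=y):
  Y=0: P(Y=0) = 0.749, P(X|Y=0) = (248/749, 501/749) → H(X|Y=0) = 0.91605
  Y=1: P(Y=1) = 0.251, P(X|Y=1) = (149/251, 102/251) → H(X|Y=1) = 0.97456
H(X|Y) = 0.749·0.91605 + 0.251·0.97456 = 0.93074 bits

I(X;Y) = H(X) - H(X|Y) = 0.96917 - 0.93074 = 0.0384 bits

Cross-check via I(X;Y) = H(X) + H(Y) - H(X,Y): computing H(Y) from the column sums and H(X,Y) from the 4 cells in the same way gives H(Y) = 0.81286 bits and H(X,Y) = 1.74360 bits, so
I(X;Y) = 0.96917 + 0.81286 - 1.74360 = 0.0384 bits ✓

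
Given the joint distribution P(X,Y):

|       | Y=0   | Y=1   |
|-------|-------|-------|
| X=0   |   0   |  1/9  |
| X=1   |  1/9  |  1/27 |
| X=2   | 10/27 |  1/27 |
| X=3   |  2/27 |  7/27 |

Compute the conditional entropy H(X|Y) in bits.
1.3793 bits

H(X|Y) = H(X,Y) - H(Y)

H(X,Y) = -Σ_{x,y} P(x,y) log₂ P(x,y). Per-cell terms -P(x,y)·log₂P(x,y):
  X=0: 0.00000, 0.35221
  X=1: 0.35221, 0.17611
  X=2: 0.53073, 0.17611
  X=3: 0.27814, 0.50492
  (cells with P = 0 contribute 0)
Sum of the 8 terms: H(X,Y) = 2.3704 bits

Marginal of Y (column sums):
  P(Y=0) = 0 + 1/9 + 10/27 + 2/27 = 5/9
  P(Y=1) = 1/9 + 1/27 + 1/27 + 7/27 = 4/9
H(Y) = -[(5/9)·log₂(5/9) + (4/9)·log₂(4/9)]
  = 0.47111 + 0.51997 = 0.9911 bits

H(X|Y) = H(X,Y) - H(Y) = 2.3704 - 0.9911 = 1.3793 bits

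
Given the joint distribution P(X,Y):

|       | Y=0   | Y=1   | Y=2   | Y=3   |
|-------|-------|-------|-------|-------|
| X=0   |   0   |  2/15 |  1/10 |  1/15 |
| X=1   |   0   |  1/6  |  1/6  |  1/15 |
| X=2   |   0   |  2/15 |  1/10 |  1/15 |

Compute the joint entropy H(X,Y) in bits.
3.0826 bits

H(X,Y) = -Σ_{x,y} P(x,y) log₂ P(x,y). Per-cell terms -P(x,y)·log₂P(x,y):
  X=0: 0.00000, 0.38759, 0.33219, 0.26046
  X=1: 0.00000, 0.43083, 0.43083, 0.26046
  X=2: 0.00000, 0.38759, 0.33219, 0.26046
  (cells with P = 0 contribute 0)
Sum of the 12 terms: H(X,Y) = 3.0826 bits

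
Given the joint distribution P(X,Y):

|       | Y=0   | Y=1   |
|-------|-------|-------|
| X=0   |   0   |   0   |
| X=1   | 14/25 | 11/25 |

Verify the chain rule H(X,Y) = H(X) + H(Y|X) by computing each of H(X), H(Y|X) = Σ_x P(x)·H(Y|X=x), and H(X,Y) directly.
H(X) = 0.0000 bits, H(Y|X) = 0.9896 bits, H(X,Y) = 0.9896 bits

Marginal of X (row sums):
  P(X=0) = 0 + 0 = 0
  P(X=1) = 14/25 + 11/25 = 1
H(X) = -[1·log₂(1)]   (outcomes with P = 0 contribute 0)
  = 0.0000 bits

H(Y|X) = Σ_x P(x)·H(Y|X=x):
  X=0: P(X=0) = 0 → contributes 0
  X=1: P(X=1) = 1, P(Y|X=1) = (14/25, 11/25) → H(Y|X=1) = 0.98959
H(Y|X) = 1·0.98959 = 0.9896 bits

H(X,Y) = -Σ_{x,y} P(x,y) log₂ P(x,y). Per-cell terms -P(x,y)·log₂P(x,y):
  X=0: 0.00000, 0.00000
  X=1: 0.46844, 0.52115
  (cells with P = 0 contribute 0)
Sum of the 4 terms: H(X,Y) = 0.9896 bits

Chain rule check:
  H(X) + H(Y|X) = 0.0000 + 0.9896 = 0.9896 bits
  H(X,Y) = 0.9896 bits
✓ Chain rule verified.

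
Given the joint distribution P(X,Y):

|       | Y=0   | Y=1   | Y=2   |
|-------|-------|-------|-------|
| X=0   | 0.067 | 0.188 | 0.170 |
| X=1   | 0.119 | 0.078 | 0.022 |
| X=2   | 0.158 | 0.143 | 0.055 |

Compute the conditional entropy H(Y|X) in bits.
1.4399 bits

H(Y|X) = H(X,Y) - H(X)

H(X,Y) = -Σ_{x,y} P(x,y) log₂ P(x,y). Per-cell terms -P(x,y)·log₂P(x,y):
  X=0: 0.26128, 0.45330, 0.43459
  X=1: 0.36545, 0.28707, 0.12114
  X=2: 0.42060, 0.40125, 0.23014
Sum of the 9 terms: H(X,Y) = 2.9748 bits

Marginal of X (row sums):
  P(X=0) = 0.067 + 0.188 + 0.170 = 0.425
  P(X=1) = 0.119 + 0.078 + 0.022 = 0.219
  P(X=2) = 0.158 + 0.143 + 0.055 = 0.356
H(X) = -[0.425·log₂(0.425) + 0.219·log₂(0.219) + 0.356·log₂(0.356)]
  = 0.52465 + 0.47983 + 0.53046 = 1.5349 bits

H(Y|X) = H(X,Y) - H(X) = 2.9748 - 1.5349 = 1.4399 bits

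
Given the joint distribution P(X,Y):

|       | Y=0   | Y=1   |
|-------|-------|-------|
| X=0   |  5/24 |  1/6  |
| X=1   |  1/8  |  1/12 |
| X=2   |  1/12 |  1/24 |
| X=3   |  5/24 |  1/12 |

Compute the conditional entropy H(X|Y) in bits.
1.8816 bits

H(X|Y) = H(X,Y) - H(Y)

H(X,Y) = -Σ_{x,y} P(x,y) log₂ P(x,y). Per-cell terms -P(x,y)·log₂P(x,y):
  X=0: 0.471466, 0.430827
  X=1: 0.375000, 0.298747
  X=2: 0.298747, 0.191040
  X=3: 0.471466, 0.298747
Sum of the 8 terms: H(X,Y) = 2.83604 bits

Marginal of Y (column sums):
  P(Y=0) = 5/24 + 1/8 + 1/12 + 5/24 = 5/8
  P(Y=1) = 1/6 + 1/12 + 1/24 + 1/12 = 3/8
H(Y) = -[(5/8)·log₂(5/8) + (3/8)·log₂(3/8)]
  = 0.423795 + 0.530639 = 0.95443 bits

H(X|Y) = H(X,Y) - H(Y) = 2.83604 - 0.95443 = 1.8816 bits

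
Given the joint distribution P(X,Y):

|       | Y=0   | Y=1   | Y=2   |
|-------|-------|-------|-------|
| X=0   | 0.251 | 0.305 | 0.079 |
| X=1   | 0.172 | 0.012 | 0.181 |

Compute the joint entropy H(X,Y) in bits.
2.2721 bits

H(X,Y) = -Σ_{x,y} P(x,y) log₂ P(x,y). Per-cell terms -P(x,y)·log₂P(x,y):
  X=0: 0.5006, 0.5225, 0.2893
  X=1: 0.4368, 0.0766, 0.4463
Sum of the 6 terms: H(X,Y) = 2.2721 bits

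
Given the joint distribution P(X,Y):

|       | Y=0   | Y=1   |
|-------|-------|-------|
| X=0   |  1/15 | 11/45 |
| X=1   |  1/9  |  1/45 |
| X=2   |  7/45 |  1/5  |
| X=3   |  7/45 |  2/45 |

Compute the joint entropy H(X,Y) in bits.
2.7307 bits

H(X,Y) = -Σ_{x,y} P(x,y) log₂ P(x,y). Per-cell terms -P(x,y)·log₂P(x,y):
  X=0: 0.2605, 0.4968
  X=1: 0.3522, 0.1220
  X=2: 0.4176, 0.4644
  X=3: 0.4176, 0.1996
Sum of the 8 terms: H(X,Y) = 2.7307 bits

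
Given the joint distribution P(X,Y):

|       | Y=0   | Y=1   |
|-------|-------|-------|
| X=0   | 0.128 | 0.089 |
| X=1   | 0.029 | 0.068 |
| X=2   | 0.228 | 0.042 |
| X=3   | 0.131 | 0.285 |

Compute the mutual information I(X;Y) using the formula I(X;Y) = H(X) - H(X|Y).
0.1597 bits

I(X;Y) = H(X) - H(X|Y)

Marginal of X (row sums):
  P(X=0) = 0.128 + 0.089 = 0.217
  P(X=1) = 0.029 + 0.068 = 0.097
  P(X=2) = 0.228 + 0.042 = 0.270
  P(X=3) = 0.131 + 0.285 = 0.416
H(X) = -[0.217·log₂(0.217) + 0.097·log₂(0.097) + 0.270·log₂(0.270) + 0.416·log₂(0.416)]
  = 0.47832 + 0.32649 + 0.51002 + 0.52638 = 1.84121 bits

Marginal of Y (column sums):
  P(Y=0) = 0.128 + 0.029 + 0.228 + 0.131 = 0.516
  P(Y=1) = 0.089 + 0.068 + 0.042 + 0.285 = 0.484
H(X|Y) = Σ_y P(y)·H(X|Y=y):
  Y=0: P(Y=0) = 0.516, P(X|Y=0) = (32/129, 29/516, 19/43, 131/516) → H(X|Y=0) = 1.75511
  Y=1: P(Y=1) = 0.484, P(X|Y=1) = (89/484, 17/121, 21/242, 285/484) → H(X|Y=1) = 1.60298
H(X|Y) = 0.516·1.75511 + 0.484·1.60298 = 1.68148 bits

I(X;Y) = H(X) - H(X|Y) = 1.84121 - 1.68148 = 0.1597 bits

Cross-check via I(X;Y) = H(X) + H(Y) - H(X,Y): computing H(Y) from the column sums and H(X,Y) from the 8 cells in the same way gives H(Y) = 0.99926 bits and H(X,Y) = 2.68074 bits, so
I(X;Y) = 1.84121 + 0.99926 - 2.68074 = 0.1597 bits ✓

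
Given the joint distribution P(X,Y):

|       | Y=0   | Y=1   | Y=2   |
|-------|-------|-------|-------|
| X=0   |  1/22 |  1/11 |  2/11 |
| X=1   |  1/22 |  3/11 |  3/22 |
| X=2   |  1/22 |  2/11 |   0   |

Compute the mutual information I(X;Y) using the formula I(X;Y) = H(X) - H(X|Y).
0.2030 bits

I(X;Y) = H(X) - H(X|Y)

Marginal of X (row sums):
  P(X=0) = 1/22 + 1/11 + 2/11 = 7/22
  P(X=1) = 1/22 + 3/11 + 3/22 = 5/11
  P(X=2) = 1/22 + 2/11 + 0 = 5/22
H(X) = -[(7/22)·log₂(7/22) + (5/11)·log₂(5/11) + (5/22)·log₂(5/22)]
  = 0.5257 + 0.5170 + 0.4858 = 1.5285 bits

Marginal of Y (column sums):
  P(Y=0) = 1/22 + 1/22 + 1/22 = 3/22
  P(Y=1) = 1/11 + 3/11 + 2/11 = 6/11
  P(Y=2) = 2/11 + 3/22 + 0 = 7/22
H(X|Y) = Σ_y P(y)·H(X|Y=y):
  Y=0: P(Y=0) = 3/22, P(X|Y=0) = (1/3, 1/3, 1/3) → H(X|Y=0) = 1.5850
  Y=1: P(Y=1) = 6/11, P(X|Y=1) = (1/6, 1/2, 1/3) → H(X|Y=1) = 1.4591
  Y=2: P(Y=2) = 7/22, P(X|Y=2) = (4/7, 3/7, 0) → H(X|Y=2) = 0.9852
H(X|Y) = (3/22)·1.5850 + (6/11)·1.4591 + (7/22)·0.9852 = 1.3255 bits

I(X;Y) = H(X) - H(X|Y) = 1.5285 - 1.3255 = 0.2030 bits

Cross-check via I(X;Y) = H(X) + H(Y) - H(X,Y): computing H(Y) from the column sums and H(X,Y) from the 9 cells in the same way gives H(Y) = 1.3946 bits and H(X,Y) = 2.7201 bits, so
I(X;Y) = 1.5285 + 1.3946 - 2.7201 = 0.2030 bits ✓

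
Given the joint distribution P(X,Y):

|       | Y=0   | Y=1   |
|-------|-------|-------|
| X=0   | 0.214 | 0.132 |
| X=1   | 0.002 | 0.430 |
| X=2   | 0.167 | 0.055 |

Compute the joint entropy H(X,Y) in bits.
2.0645 bits

H(X,Y) = -Σ_{x,y} P(x,y) log₂ P(x,y). Per-cell terms -P(x,y)·log₂P(x,y):
  X=0: 0.47600, 0.38562
  X=1: 0.01793, 0.52356
  X=2: 0.43121, 0.23014
Sum of the 6 terms: H(X,Y) = 2.0645 bits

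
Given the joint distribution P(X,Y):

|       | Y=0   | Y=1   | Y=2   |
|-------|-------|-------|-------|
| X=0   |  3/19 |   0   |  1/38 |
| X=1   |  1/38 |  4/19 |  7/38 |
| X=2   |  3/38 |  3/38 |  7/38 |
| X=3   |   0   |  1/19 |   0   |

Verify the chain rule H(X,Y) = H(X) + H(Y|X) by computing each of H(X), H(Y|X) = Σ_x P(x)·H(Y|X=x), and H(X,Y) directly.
H(X) = 1.7280 bits, H(Y|X) = 1.1430 bits, H(X,Y) = 2.8710 bits

Marginal of X (row sums):
  P(X=0) = 3/19 + 0 + 1/38 = 7/38
  P(X=1) = 1/38 + 4/19 + 7/38 = 8/19
  P(X=2) = 3/38 + 3/38 + 7/38 = 13/38
  P(X=3) = 0 + 1/19 + 0 = 1/19
H(X) = -[(7/38)·log₂(7/38) + (8/19)·log₂(8/19) + (13/38)·log₂(13/38) + (1/19)·log₂(1/19)]
  = 0.44958 + 0.52544 + 0.52940 + 0.22358 = 1.7280 bits

H(Y|X) = Σ_x P(x)·H(Y|X=x):
  X=0: P(X=0) = 7/38, P(Y|X=0) = (6/7, 0, 1/7) → H(Y|X=0) = 0.59167
  X=1: P(X=1) = 8/19, P(Y|X=1) = (1/16, 1/2, 7/16) → H(Y|X=1) = 1.27178
  X=2: P(X=2) = 13/38, P(Y|X=2) = (3/13, 3/13, 7/13) → H(Y|X=2) = 1.45727
  X=3: P(X=3) = 1/19, P(Y|X=3) = (0, 1, 0) → H(Y|X=3) = 0.00000
H(Y|X) = (7/38)·0.59167 + (8/19)·1.27178 + (13/38)·1.45727 + (1/19)·0.00000 = 1.1430 bits

H(X,Y) = -Σ_{x,y} P(x,y) log₂ P(x,y). Per-cell terms -P(x,y)·log₂P(x,y):
  X=0: 0.42047, 0.00000, 0.13810
  X=1: 0.13810, 0.47325, 0.44958
  X=2: 0.28918, 0.28918, 0.44958
  X=3: 0.00000, 0.22358, 0.00000
  (cells with P = 0 contribute 0)
Sum of the 12 terms: H(X,Y) = 2.8710 bits

Chain rule check:
  H(X) + H(Y|X) = 1.7280 + 1.1430 = 2.8710 bits
  H(X,Y) = 2.8710 bits
✓ Chain rule verified.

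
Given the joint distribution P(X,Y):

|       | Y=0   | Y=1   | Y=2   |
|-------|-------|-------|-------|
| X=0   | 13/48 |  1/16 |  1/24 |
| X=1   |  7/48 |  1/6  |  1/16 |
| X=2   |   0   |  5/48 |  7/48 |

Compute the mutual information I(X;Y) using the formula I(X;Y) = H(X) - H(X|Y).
0.3336 bits

I(X;Y) = H(X) - H(X|Y)

Marginal of X (row sums):
  P(X=0) = 13/48 + 1/16 + 1/24 = 3/8
  P(X=1) = 7/48 + 1/6 + 1/16 = 3/8
  P(X=2) = 0 + 5/48 + 7/48 = 1/4
H(X) = -[(3/8)·log₂(3/8) + (3/8)·log₂(3/8) + (1/4)·log₂(1/4)]
  = 0.53064 + 0.53064 + 0.50000 = 1.5613 bits

Marginal of Y (column sums):
  P(Y=0) = 13/48 + 7/48 + 0 = 5/12
  P(Y=1) = 1/16 + 1/6 + 5/48 = 1/3
  P(Y=2) = 1/24 + 1/16 + 7/48 = 1/4
H(X|Y) = Σ_y P(y)·H(X|Y=y):
  Y=0: P(Y=0) = 5/12, P(X|Y=0) = (13/20, 7/20, 0) → H(X|Y=0) = 0.93407
  Y=1: P(Y=1) = 1/3, P(X|Y=1) = (3/16, 1/2, 5/16) → H(X|Y=1) = 1.47722
  Y=2: P(Y=2) = 1/4, P(X|Y=2) = (1/6, 1/4, 7/12) → H(X|Y=2) = 1.38443
H(X|Y) = (5/12)·0.93407 + (1/3)·1.47722 + (1/4)·1.38443 = 1.2277 bits

I(X;Y) = H(X) - H(X|Y) = 1.5613 - 1.2277 = 0.3336 bits

Cross-check via I(X;Y) = H(X) + H(Y) - H(X,Y): computing H(Y) from the column sums and H(X,Y) from the 9 cells in the same way gives H(Y) = 1.5546 bits and H(X,Y) = 2.7823 bits, so
I(X;Y) = 1.5613 + 1.5546 - 2.7823 = 0.3336 bits ✓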